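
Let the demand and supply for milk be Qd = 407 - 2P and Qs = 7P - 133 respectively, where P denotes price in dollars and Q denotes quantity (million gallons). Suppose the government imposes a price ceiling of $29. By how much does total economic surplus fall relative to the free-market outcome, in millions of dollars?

15135.75

In a free market, 407 - 2P = 7P - 133 gives the equilibrium P* = 60, Q* = 287.
Because the ceiling (29) lies below the market-clearing price, it is binding.
At P = 29: Qd = 407 - 2·29 = 349 and Qs = 7·29 - 133 = 70.
Quantity traded falls to 70. At Q = 70 the demand price is (407 - 70)/2 = 168.5 and the supply price is (133 + 70)/7 = 29.
Deadweight loss = ½ · (168.5 - 29) · (287 - 70) = ½ · 139.5 · 217 = 15135.75.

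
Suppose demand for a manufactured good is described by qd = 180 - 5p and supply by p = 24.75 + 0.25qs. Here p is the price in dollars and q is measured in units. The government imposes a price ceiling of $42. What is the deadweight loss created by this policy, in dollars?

Rearranging supply gives qs = 4p - 99. Setting quantity demanded equal to quantity supplied, 180 - 5p = 4p - 99, gives p* = 31 and q* = 25.
Since 42 is above p* = 31, the ceiling does not bind and the free-market outcome prevails.
Since the control does not bind, no trades are prevented and deadweight loss is zero.

0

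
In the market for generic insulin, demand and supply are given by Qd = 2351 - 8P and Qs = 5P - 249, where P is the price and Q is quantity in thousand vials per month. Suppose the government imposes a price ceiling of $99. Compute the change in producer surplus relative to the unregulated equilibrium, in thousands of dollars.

In a free market, 2351 - 8P = 5P - 249 gives the equilibrium P* = 200, Q* = 751.
Since 99 < 200, the ceiling is binding.
At P = 99: Qd = 2351 - 8·99 = 1559 and Qs = 5·99 - 249 = 246.
Producer surplus without the control is ½ · (200 - 49.8) · 751 = 56400.1.
With the ceiling, producers sell 246 units at 99, so PS = ½ · (99 - 49.8) · 246 = 6051.6.
Change in producer surplus = 6051.6 - 56400.1 = -50348.5.

-50348.5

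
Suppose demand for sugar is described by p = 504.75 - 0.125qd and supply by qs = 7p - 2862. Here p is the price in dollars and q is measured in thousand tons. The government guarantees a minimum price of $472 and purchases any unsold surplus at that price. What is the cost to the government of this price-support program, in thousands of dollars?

Rearranging demand gives qd = 4038 - 8p. Without the control the market clears where 4038 - 8p = 7p - 2862, i.e. p* = 460 and q* = 358.
Since 472 > 460, the floor is binding.
At p = 472: qd = 4038 - 8·472 = 262 and qs = 7·472 - 2862 = 442.
Surplus = qs - qd = 180.
Government expenditure = surplus × support price = 180 × 472 = 84960.

84960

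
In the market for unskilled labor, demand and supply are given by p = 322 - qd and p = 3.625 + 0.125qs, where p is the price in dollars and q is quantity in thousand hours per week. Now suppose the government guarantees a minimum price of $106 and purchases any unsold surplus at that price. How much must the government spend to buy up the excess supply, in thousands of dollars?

Rearranging demand gives qd = 322 - p; rearranging supply gives qs = 8p - 29. Without the control the market clears where 322 - p = 8p - 29, i.e. p* = 39 and q* = 283.
Because the floor (106) lies above the market-clearing price, it is binding.
At p = 106: qd = 322 - 106 = 216 and qs = 8·106 - 29 = 819.
Surplus = qs - qd = 603.
Government expenditure = surplus × support price = 603 × 106 = 63918.

63918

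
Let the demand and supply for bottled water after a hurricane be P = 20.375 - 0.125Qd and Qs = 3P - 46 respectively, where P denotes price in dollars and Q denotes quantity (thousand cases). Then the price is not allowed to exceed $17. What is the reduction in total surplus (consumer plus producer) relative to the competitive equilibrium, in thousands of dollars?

Rearranging demand gives Qd = 163 - 8P. In a free market, 163 - 8P = 3P - 46 gives the equilibrium P* = 19, Q* = 11.
Because the ceiling (17) lies below the market-clearing price, it is binding.
At P = 17: Qd = 163 - 8·17 = 27 and Qs = 3·17 - 46 = 5.
Quantity traded falls to 5. At Q = 5 the demand price is (163 - 5)/8 = 19.75 and the supply price is (46 + 5)/3 = 17.
Deadweight loss = ½ · (19.75 - 17) · (11 - 5) = ½ · 2.75 · 6 = 8.25.

8.25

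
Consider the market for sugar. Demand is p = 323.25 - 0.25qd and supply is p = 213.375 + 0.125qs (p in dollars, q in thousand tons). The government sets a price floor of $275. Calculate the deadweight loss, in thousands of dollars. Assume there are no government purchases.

Rearranging demand gives qd = 1293 - 4p; rearranging supply gives qs = 8p - 1707. Setting quantity demanded equal to quantity supplied, 1293 - 4p = 8p - 1707, gives p* = 250 and q* = 293.
Because the floor (275) lies above the market-clearing price, it is binding.
At p = 275: qd = 1293 - 4·275 = 193 and qs = 8·275 - 1707 = 493.
Quantity traded falls to 193. At q = 193 the demand price is (1293 - 193)/4 = 275 and the supply price is (1707 + 193)/8 = 237.5.
Deadweight loss = ½ · (275 - 237.5) · (293 - 193) = ½ · 37.5 · 100 = 1875.

1875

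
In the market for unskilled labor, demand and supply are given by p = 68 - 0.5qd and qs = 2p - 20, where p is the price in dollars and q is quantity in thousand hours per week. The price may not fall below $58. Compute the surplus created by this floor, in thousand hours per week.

Rearranging demand gives qd = 136 - 2p. Setting quantity demanded equal to quantity supplied, 136 - 2p = 2p - 20, gives p* = 39 and q* = 58.
Since 58 > 39, the floor is binding.
At p = 58: qd = 136 - 2·58 = 20 and qs = 2·58 - 20 = 96.
Surplus = qs - qd = 96 - 20 = 76.

76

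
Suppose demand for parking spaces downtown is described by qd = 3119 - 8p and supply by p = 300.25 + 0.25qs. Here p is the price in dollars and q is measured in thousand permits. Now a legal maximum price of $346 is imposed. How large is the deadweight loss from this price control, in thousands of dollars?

Rearranging supply gives qs = 4p - 1201. Without the control the market clears where 3119 - 8p = 4p - 1201, i.e. p* = 360 and q* = 239.
Since 346 < 360, the ceiling is binding.
At p = 346: qd = 3119 - 8·346 = 351 and qs = 4·346 - 1201 = 183.
Quantity traded falls to 183. At q = 183 the demand price is (3119 - 183)/8 = 367 and the supply price is (1201 + 183)/4 = 346.
Deadweight loss = ½ · (367 - 346) · (239 - 183) = ½ · 21 · 56 = 588.

588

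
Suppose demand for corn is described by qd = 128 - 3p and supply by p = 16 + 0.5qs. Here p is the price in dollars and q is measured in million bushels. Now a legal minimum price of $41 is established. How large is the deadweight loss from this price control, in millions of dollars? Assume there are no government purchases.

303.75

Rearranging supply gives qs = 2p - 32. Setting quantity demanded equal to quantity supplied, 128 - 3p = 2p - 32, gives p* = 32 and q* = 32.
Since 41 > 32, the floor is binding.
At p = 41: qd = 128 - 3·41 = 5 and qs = 2·41 - 32 = 50.
Quantity traded falls to 5. At q = 5 the demand price is (128 - 5)/3 = 41 and the supply price is (32 + 5)/2 = 18.5.
Deadweight loss = ½ · (41 - 18.5) · (32 - 5) = ½ · 22.5 · 27 = 303.75.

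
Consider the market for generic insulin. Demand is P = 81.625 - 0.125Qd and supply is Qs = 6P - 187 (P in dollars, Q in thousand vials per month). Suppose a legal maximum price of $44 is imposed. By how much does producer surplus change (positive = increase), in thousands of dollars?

-2000

Rearranging demand gives Qd = 653 - 8P. In a free market, 653 - 8P = 6P - 187 gives the equilibrium P* = 60, Q* = 173.
Because the ceiling (44) lies below the market-clearing price, it is binding.
At P = 44: Qd = 653 - 8·44 = 301 and Qs = 6·44 - 187 = 77.
Producer surplus without the control is ½ · (60 - 187/6) · 173 = 29929/12.
With the ceiling, producers sell 77 units at 44, so PS = ½ · (44 - 187/6) · 77 = 5929/12.
Change in producer surplus = 5929/12 - 29929/12 = -2000.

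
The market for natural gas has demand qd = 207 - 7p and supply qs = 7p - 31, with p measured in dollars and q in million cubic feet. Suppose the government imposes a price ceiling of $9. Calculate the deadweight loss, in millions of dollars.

Without the control the market clears where 207 - 7p = 7p - 31, i.e. p* = 17 and q* = 88.
The ceiling of 9 is below the equilibrium price 17, so it binds.
At p = 9: qd = 207 - 7·9 = 144 and qs = 7·9 - 31 = 32.
Quantity traded falls to 32. At q = 32 the demand price is (207 - 32)/7 = 25 and the supply price is (31 + 32)/7 = 9.
Deadweight loss = ½ · (25 - 9) · (88 - 32) = ½ · 16 · 56 = 448.

448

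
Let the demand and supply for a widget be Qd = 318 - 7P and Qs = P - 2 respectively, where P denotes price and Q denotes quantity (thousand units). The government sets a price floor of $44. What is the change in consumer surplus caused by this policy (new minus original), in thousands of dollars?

Equilibrium: 318 - 7P = P - 2, so 320 = 8P and P* = 40, Q* = 38.
Because the floor (44) lies above the market-clearing price, it is binding.
At P = 44: Qd = 318 - 7·44 = 10 and Qs = 44 - 2 = 42.
Consumer surplus without the control is ½ · (318/7 - 40) · 38 = 722/7.
With the floor, consumers buy 10 units at 44, so CS = ½ · (318/7 - 44) · 10 = 50/7.
Change in consumer surplus = 50/7 - 722/7 = -96.

-96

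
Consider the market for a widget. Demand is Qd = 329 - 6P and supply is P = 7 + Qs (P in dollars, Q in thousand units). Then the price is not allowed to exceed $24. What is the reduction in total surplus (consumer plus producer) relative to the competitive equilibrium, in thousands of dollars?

Rearranging supply gives Qs = P - 7. Without the control the market clears where 329 - 6P = P - 7, i.e. P* = 48 and Q* = 41.
The ceiling of 24 is below the equilibrium price 48, so it binds.
At P = 24: Qd = 329 - 6·24 = 185 and Qs = 24 - 7 = 17.
Quantity traded falls to 17. At Q = 17 the demand price is (329 - 17)/6 = 52 and the supply price is 7 + 17 = 24.
Deadweight loss = ½ · (52 - 24) · (41 - 17) = ½ · 28 · 24 = 336.

336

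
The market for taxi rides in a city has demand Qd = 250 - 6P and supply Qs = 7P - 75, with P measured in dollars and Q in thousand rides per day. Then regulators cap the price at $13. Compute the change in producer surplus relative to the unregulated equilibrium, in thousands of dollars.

-696

In a free market, 250 - 6P = 7P - 75 gives the equilibrium P* = 25, Q* = 100.
The ceiling of 13 is below the equilibrium price 25, so it binds.
At P = 13: Qd = 250 - 6·13 = 172 and Qs = 7·13 - 75 = 16.
Producer surplus without the control is ½ · (25 - 75/7) · 100 = 5000/7.
With the ceiling, producers sell 16 units at 13, so PS = ½ · (13 - 75/7) · 16 = 128/7.
Change in producer surplus = 128/7 - 5000/7 = -696.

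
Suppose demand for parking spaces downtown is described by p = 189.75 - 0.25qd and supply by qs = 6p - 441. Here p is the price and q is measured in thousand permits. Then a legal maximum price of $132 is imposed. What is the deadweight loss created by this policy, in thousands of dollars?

Rearranging demand gives qd = 759 - 4p. Without the control the market clears where 759 - 4p = 6p - 441, i.e. p* = 120 and q* = 279.
Since 132 is above p* = 120, the ceiling does not bind and the free-market outcome prevails.
Since the control does not bind, no trades are prevented and deadweight loss is zero.

0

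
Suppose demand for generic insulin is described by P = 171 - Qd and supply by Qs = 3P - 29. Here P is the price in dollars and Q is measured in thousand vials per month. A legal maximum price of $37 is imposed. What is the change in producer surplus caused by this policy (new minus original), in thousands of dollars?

Rearranging demand gives Qd = 171 - P. In a free market, 171 - P = 3P - 29 gives the equilibrium P* = 50, Q* = 121.
The ceiling of 37 is below the equilibrium price 50, so it binds.
At P = 37: Qd = 171 - 37 = 134 and Qs = 3·37 - 29 = 82.
Producer surplus without the control is ½ · (50 - 29/3) · 121 = 14641/6.
With the ceiling, producers sell 82 units at 37, so PS = ½ · (37 - 29/3) · 82 = 3362/3.
Change in producer surplus = 3362/3 - 14641/6 = -1319.5.

-1319.5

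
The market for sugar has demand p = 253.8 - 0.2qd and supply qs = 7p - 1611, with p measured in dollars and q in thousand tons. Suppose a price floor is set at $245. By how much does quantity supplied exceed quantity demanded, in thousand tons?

Rearranging demand gives qd = 1269 - 5p. Setting quantity demanded equal to quantity supplied, 1269 - 5p = 7p - 1611, gives p* = 240 and q* = 69.
Because the floor (245) lies above the market-clearing price, it is binding.
At p = 245: qd = 1269 - 5·245 = 44 and qs = 7·245 - 1611 = 104.
Surplus = qs - qd = 104 - 44 = 60.

60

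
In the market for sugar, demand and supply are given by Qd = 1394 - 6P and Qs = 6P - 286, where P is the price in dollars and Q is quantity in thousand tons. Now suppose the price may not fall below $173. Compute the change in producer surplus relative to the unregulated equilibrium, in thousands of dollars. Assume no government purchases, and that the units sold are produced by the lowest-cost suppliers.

Equilibrium: 1394 - 6P = 6P - 286, so 1680 = 12P and P* = 140, Q* = 554.
Since 173 > 140, the floor is binding.
At P = 173: Qd = 1394 - 6·173 = 356 and Qs = 6·173 - 286 = 752.
Producer surplus without the control is ½ · (140 - 143/3) · 554 = 76729/3.
With the floor, 356 units are sold at 173. The supply price at Q = 356 is 107, so PS = ½ · [(173 - 143/3) + (173 - 107)] · 356 = 102172/3.
Change in producer surplus = 102172/3 - 76729/3 = 8481.

8481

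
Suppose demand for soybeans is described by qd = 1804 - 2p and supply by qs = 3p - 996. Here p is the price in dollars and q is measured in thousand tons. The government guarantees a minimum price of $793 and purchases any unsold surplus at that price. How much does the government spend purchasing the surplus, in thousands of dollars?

In a free market, 1804 - 2p = 3p - 996 gives the equilibrium p* = 560, q* = 684.
Since 793 > 560, the floor is binding.
At p = 793: qd = 1804 - 2·793 = 218 and qs = 3·793 - 996 = 1383.
Surplus = qs - qd = 1165.
Government expenditure = surplus × support price = 1165 × 793 = 923845.

923845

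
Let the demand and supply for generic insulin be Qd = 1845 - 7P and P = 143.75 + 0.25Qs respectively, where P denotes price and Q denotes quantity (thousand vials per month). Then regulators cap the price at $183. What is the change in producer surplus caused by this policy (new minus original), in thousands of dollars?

Rearranging supply gives Qs = 4P - 575. Setting quantity demanded equal to quantity supplied, 1845 - 7P = 4P - 575, gives P* = 220 and Q* = 305.
Because the ceiling (183) lies below the market-clearing price, it is binding.
At P = 183: Qd = 1845 - 7·183 = 564 and Qs = 4·183 - 575 = 157.
Producer surplus without the control is ½ · (220 - 143.75) · 305 = 11628.125.
With the ceiling, producers sell 157 units at 183, so PS = ½ · (183 - 143.75) · 157 = 3081.125.
Change in producer surplus = 3081.125 - 11628.125 = -8547.

-8547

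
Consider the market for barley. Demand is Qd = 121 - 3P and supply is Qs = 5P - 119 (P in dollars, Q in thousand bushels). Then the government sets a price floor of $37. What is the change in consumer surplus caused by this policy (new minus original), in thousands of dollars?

Setting quantity demanded equal to quantity supplied, 121 - 3P = 5P - 119, gives P* = 30 and Q* = 31.
Because the floor (37) lies above the market-clearing price, it is binding.
At P = 37: Qd = 121 - 3·37 = 10 and Qs = 5·37 - 119 = 66.
Consumer surplus without the control is ½ · (121/3 - 30) · 31 = 961/6.
With the floor, consumers buy 10 units at 37, so CS = ½ · (121/3 - 37) · 10 = 50/3.
Change in consumer surplus = 50/3 - 961/6 = -143.5.

-143.5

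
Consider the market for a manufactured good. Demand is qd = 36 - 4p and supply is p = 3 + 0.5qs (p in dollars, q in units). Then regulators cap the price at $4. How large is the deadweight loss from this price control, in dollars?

13.5

Rearranging supply gives qs = 2p - 6. Equilibrium: 36 - 4p = 2p - 6, so 42 = 6p and p* = 7, q* = 8.
The ceiling of 4 is below the equilibrium price 7, so it binds.
At p = 4: qd = 36 - 4·4 = 20 and qs = 2·4 - 6 = 2.
Quantity traded falls to 2. At q = 2 the demand price is (36 - 2)/4 = 8.5 and the supply price is (6 + 2)/2 = 4.
Deadweight loss = ½ · (8.5 - 4) · (8 - 2) = ½ · 4.5 · 6 = 13.5.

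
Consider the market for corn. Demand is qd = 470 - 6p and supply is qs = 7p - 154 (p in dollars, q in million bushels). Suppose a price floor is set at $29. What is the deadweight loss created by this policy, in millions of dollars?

Equilibrium: 470 - 6p = 7p - 154, so 624 = 13p and p* = 48, q* = 182.
The floor of 29 is below the equilibrium price 48, so it is not binding; the market clears at p* = 48, q* = 182.
Since the control does not bind, no trades are prevented and deadweight loss is zero.

0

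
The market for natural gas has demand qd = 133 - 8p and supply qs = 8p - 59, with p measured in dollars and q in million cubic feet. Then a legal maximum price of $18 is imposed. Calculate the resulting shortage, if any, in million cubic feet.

In a free market, 133 - 8p = 8p - 59 gives the equilibrium p* = 12, q* = 37.
The ceiling of 18 is above the equilibrium price 12, so it is not binding; the market clears at p* = 12, q* = 37.
Since the control does not bind, there is no shortage.

0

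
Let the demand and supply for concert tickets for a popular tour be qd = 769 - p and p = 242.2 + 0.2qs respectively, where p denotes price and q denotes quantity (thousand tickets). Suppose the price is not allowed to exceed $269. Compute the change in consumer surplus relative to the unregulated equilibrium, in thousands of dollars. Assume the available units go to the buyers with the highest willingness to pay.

-38338.5

Rearranging supply gives qs = 5p - 1211. Equilibrium: 769 - p = 5p - 1211, so 1980 = 6p and p* = 330, q* = 439.
Since 269 < 330, the ceiling is binding.
At p = 269: qd = 769 - 269 = 500 and qs = 5·269 - 1211 = 134.
Consumer surplus without the control is ½ · (769 - 330) · 439 = 96360.5.
With the ceiling, 134 units are sold at 269 (assume they go to the highest-value buyers). The demand price at q = 134 is 635, so CS = ½ · [(769 - 269) + (635 - 269)] · 134 = 58022.
Change in consumer surplus = 58022 - 96360.5 = -38338.5.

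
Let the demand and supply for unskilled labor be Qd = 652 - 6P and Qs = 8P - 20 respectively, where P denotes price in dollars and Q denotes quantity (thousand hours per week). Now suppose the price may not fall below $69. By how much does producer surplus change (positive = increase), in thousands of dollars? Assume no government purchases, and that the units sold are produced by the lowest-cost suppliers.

Without the control the market clears where 652 - 6P = 8P - 20, i.e. P* = 48 and Q* = 364.
The floor of 69 is above the equilibrium price 48, so it binds.
At P = 69: Qd = 652 - 6·69 = 238 and Qs = 8·69 - 20 = 532.
Producer surplus without the control is ½ · (48 - 2.5) · 364 = 8281.
With the floor, 238 units are sold at 69. The supply price at Q = 238 is 32.25, so PS = ½ · [(69 - 2.5) + (69 - 32.25)] · 238 = 12286.75.
Change in producer surplus = 12286.75 - 8281 = 4005.75.

4005.75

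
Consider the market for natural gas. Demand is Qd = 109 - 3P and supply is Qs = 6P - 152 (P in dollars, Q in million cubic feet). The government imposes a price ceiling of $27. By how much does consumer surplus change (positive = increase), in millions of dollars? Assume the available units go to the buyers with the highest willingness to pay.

Setting quantity demanded equal to quantity supplied, 109 - 3P = 6P - 152, gives P* = 29 and Q* = 22.
The ceiling of 27 is below the equilibrium price 29, so it binds.
At P = 27: Qd = 109 - 3·27 = 28 and Qs = 6·27 - 152 = 10.
Consumer surplus without the control is ½ · (109/3 - 29) · 22 = 242/3.
With the ceiling, 10 units are sold at 27 (assume they go to the highest-value buyers). The demand price at Q = 10 is 33, so CS = ½ · [(109/3 - 27) + (33 - 27)] · 10 = 230/3.
Change in consumer surplus = 230/3 - 242/3 = -4.

-4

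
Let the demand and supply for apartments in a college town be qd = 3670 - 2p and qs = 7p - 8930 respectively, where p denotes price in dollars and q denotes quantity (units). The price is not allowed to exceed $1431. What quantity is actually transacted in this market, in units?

In a free market, 3670 - 2p = 7p - 8930 gives the equilibrium p* = 1400, q* = 870.
Since 1431 is above p* = 1400, the ceiling does not bind and the free-market outcome prevails.

870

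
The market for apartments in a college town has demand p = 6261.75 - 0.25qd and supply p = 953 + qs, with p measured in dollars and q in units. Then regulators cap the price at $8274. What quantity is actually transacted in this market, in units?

Rearranging demand gives qd = 25047 - 4p; rearranging supply gives qs = p - 953. Equilibrium: 25047 - 4p = p - 953, so 26000 = 5p and p* = 5200, q* = 4247.
Since 8274 is above p* = 5200, the ceiling does not bind and the free-market outcome prevails.

4247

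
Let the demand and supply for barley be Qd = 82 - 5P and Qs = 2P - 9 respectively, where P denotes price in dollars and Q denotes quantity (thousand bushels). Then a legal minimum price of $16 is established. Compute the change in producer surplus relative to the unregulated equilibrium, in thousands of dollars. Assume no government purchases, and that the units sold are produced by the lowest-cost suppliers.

In a free market, 82 - 5P = 2P - 9 gives the equilibrium P* = 13, Q* = 17.
The floor of 16 is above the equilibrium price 13, so it binds.
At P = 16: Qd = 82 - 5·16 = 2 and Qs = 2·16 - 9 = 23.
Producer surplus without the control is ½ · (13 - 4.5) · 17 = 72.25.
With the floor, 2 units are sold at 16. The supply price at Q = 2 is 5.5, so PS = ½ · [(16 - 4.5) + (16 - 5.5)] · 2 = 22.
Change in producer surplus = 22 - 72.25 = -50.25.

-50.25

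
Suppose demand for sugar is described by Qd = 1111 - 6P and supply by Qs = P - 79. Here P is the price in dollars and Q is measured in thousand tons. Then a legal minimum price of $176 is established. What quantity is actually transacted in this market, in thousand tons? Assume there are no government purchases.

55

In a free market, 1111 - 6P = P - 79 gives the equilibrium P* = 170, Q* = 91.
Because the floor (176) lies above the market-clearing price, it is binding.
At P = 176: Qd = 1111 - 6·176 = 55 and Qs = 176 - 79 = 97.
The quantity actually transacted is the short side, demand: 55.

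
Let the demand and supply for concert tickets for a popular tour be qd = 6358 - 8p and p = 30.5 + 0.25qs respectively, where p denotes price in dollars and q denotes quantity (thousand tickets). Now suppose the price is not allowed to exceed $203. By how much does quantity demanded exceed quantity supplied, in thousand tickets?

Rearranging supply gives qs = 4p - 122. In a free market, 6358 - 8p = 4p - 122 gives the equilibrium p* = 540, q* = 2038.
Since 203 < 540, the ceiling is binding.
At p = 203: qd = 6358 - 8·203 = 4734 and qs = 4·203 - 122 = 690.
Shortage = qd - qs = 4734 - 690 = 4044.

4044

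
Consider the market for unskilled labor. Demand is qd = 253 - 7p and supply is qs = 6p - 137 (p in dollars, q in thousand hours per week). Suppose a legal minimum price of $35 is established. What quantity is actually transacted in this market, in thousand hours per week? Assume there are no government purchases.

Setting quantity demanded equal to quantity supplied, 253 - 7p = 6p - 137, gives p* = 30 and q* = 43.
Because the floor (35) lies above the market-clearing price, it is binding.
At p = 35: qd = 253 - 7·35 = 8 and qs = 6·35 - 137 = 73.
The quantity actually transacted is the short side, demand: 8.

8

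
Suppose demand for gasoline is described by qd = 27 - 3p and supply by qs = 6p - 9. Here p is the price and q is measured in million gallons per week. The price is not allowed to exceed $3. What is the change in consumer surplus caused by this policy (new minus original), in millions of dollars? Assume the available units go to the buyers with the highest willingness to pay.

3

Equilibrium: 27 - 3p = 6p - 9, so 36 = 9p and p* = 4, q* = 15.
Since 3 < 4, the ceiling is binding.
At p = 3: qd = 27 - 3·3 = 18 and qs = 6·3 - 9 = 9.
Consumer surplus without the control is ½ · (9 - 4) · 15 = 37.5.
With the ceiling, 9 units are sold at 3 (assume they go to the highest-value buyers). The demand price at q = 9 is 6, so CS = ½ · [(9 - 3) + (6 - 3)] · 9 = 40.5.
Change in consumer surplus = 40.5 - 37.5 = 3.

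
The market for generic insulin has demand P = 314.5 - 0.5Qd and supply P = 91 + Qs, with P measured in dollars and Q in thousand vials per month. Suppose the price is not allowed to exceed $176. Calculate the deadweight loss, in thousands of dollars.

Rearranging demand gives Qd = 629 - 2P; rearranging supply gives Qs = P - 91. In a free market, 629 - 2P = P - 91 gives the equilibrium P* = 240, Q* = 149.
Because the ceiling (176) lies below the market-clearing price, it is binding.
At P = 176: Qd = 629 - 2·176 = 277 and Qs = 176 - 91 = 85.
Quantity traded falls to 85. At Q = 85 the demand price is (629 - 85)/2 = 272 and the supply price is 91 + 85 = 176.
Deadweight loss = ½ · (272 - 176) · (149 - 85) = ½ · 96 · 64 = 3072.

3072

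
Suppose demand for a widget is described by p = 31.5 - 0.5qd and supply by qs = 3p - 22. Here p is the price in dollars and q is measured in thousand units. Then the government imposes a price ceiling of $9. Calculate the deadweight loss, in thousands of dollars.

240

Rearranging demand gives qd = 63 - 2p. Without the control the market clears where 63 - 2p = 3p - 22, i.e. p* = 17 and q* = 29.
Because the ceiling (9) lies below the market-clearing price, it is binding.
At p = 9: qd = 63 - 2·9 = 45 and qs = 3·9 - 22 = 5.
Quantity traded falls to 5. At q = 5 the demand price is (63 - 5)/2 = 29 and the supply price is (22 + 5)/3 = 9.
Deadweight loss = ½ · (29 - 9) · (29 - 5) = ½ · 20 · 24 = 240.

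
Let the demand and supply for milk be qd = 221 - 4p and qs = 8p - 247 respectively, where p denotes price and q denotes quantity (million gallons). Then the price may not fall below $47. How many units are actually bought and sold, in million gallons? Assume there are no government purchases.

33

In a free market, 221 - 4p = 8p - 247 gives the equilibrium p* = 39, q* = 65.
Because the floor (47) lies above the market-clearing price, it is binding.
At p = 47: qd = 221 - 4·47 = 33 and qs = 8·47 - 247 = 129.
The quantity actually transacted is the short side, demand: 33.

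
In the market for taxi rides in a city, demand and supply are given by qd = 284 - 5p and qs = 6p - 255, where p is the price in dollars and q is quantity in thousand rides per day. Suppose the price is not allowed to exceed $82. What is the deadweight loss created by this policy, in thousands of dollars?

0

Without the control the market clears where 284 - 5p = 6p - 255, i.e. p* = 49 and q* = 39.
Since 82 is above p* = 49, the ceiling does not bind and the free-market outcome prevails.
Since the control does not bind, no trades are prevented and deadweight loss is zero.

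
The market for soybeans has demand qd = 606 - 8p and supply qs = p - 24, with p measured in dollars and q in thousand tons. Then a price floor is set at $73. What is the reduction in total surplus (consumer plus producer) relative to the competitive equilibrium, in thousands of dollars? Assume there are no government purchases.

Equilibrium: 606 - 8p = p - 24, so 630 = 9p and p* = 70, q* = 46.
Because the floor (73) lies above the market-clearing price, it is binding.
At p = 73: qd = 606 - 8·73 = 22 and qs = 73 - 24 = 49.
Quantity traded falls to 22. At q = 22 the demand price is (606 - 22)/8 = 73 and the supply price is 24 + 22 = 46.
Deadweight loss = ½ · (73 - 46) · (46 - 22) = ½ · 27 · 24 = 324.

324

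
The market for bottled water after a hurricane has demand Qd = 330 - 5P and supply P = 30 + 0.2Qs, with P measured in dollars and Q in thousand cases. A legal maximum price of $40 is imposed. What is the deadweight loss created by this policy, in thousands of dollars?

Rearranging supply gives Qs = 5P - 150. Equilibrium: 330 - 5P = 5P - 150, so 480 = 10P and P* = 48, Q* = 90.
The ceiling of 40 is below the equilibrium price 48, so it binds.
At P = 40: Qd = 330 - 5·40 = 130 and Qs = 5·40 - 150 = 50.
Quantity traded falls to 50. At Q = 50 the demand price is (330 - 50)/5 = 56 and the supply price is (150 + 50)/5 = 40.
Deadweight loss = ½ · (56 - 40) · (90 - 50) = ½ · 16 · 40 = 320.

320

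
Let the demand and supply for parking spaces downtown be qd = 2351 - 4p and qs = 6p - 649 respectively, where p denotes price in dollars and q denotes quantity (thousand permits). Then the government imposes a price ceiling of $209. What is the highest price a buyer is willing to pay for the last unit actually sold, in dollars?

436.5

Setting quantity demanded equal to quantity supplied, 2351 - 4p = 6p - 649, gives p* = 300 and q* = 1151.
Because the ceiling (209) lies below the market-clearing price, it is binding.
At p = 209: qd = 2351 - 4·209 = 1515 and qs = 6·209 - 649 = 605.
Only 605 units reach the market. On the demand curve, the marginal buyer's willingness to pay at q = 605 is (2351 - 605)/4 = 436.5.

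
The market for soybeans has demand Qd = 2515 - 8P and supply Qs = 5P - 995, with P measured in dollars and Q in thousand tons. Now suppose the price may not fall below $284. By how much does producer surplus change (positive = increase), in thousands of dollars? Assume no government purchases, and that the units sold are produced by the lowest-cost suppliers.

Without the control the market clears where 2515 - 8P = 5P - 995, i.e. P* = 270 and Q* = 355.
The floor of 284 is above the equilibrium price 270, so it binds.
At P = 284: Qd = 2515 - 8·284 = 243 and Qs = 5·284 - 995 = 425.
Producer surplus without the control is ½ · (270 - 199) · 355 = 12602.5.
With the floor, 243 units are sold at 284. The supply price at Q = 243 is 247.6, so PS = ½ · [(284 - 199) + (284 - 247.6)] · 243 = 14750.1.
Change in producer surplus = 14750.1 - 12602.5 = 2147.6.

2147.6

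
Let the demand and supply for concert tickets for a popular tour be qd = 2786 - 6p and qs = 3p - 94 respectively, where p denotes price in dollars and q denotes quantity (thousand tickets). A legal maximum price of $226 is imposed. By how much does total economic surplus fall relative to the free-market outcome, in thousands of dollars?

Equilibrium: 2786 - 6p = 3p - 94, so 2880 = 9p and p* = 320, q* = 866.
Since 226 < 320, the ceiling is binding.
At p = 226: qd = 2786 - 6·226 = 1430 and qs = 3·226 - 94 = 584.
Quantity traded falls to 584. At q = 584 the demand price is (2786 - 584)/6 = 367 and the supply price is (94 + 584)/3 = 226.
Deadweight loss = ½ · (367 - 226) · (866 - 584) = ½ · 141 · 282 = 19881.

19881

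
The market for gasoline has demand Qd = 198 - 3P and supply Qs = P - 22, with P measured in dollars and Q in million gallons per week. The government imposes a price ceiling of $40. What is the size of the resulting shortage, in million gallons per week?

In a free market, 198 - 3P = P - 22 gives the equilibrium P* = 55, Q* = 33.
The ceiling of 40 is below the equilibrium price 55, so it binds.
At P = 40: Qd = 198 - 3·40 = 78 and Qs = 40 - 22 = 18.
Shortage = Qd - Qs = 78 - 18 = 60.

60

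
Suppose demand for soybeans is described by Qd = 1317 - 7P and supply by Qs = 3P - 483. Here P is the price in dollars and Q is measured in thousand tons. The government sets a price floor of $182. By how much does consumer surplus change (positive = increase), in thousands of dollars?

In a free market, 1317 - 7P = 3P - 483 gives the equilibrium P* = 180, Q* = 57.
Because the floor (182) lies above the market-clearing price, it is binding.
At P = 182: Qd = 1317 - 7·182 = 43 and Qs = 3·182 - 483 = 63.
Consumer surplus without the control is ½ · (1317/7 - 180) · 57 = 3249/14.
With the floor, consumers buy 43 units at 182, so CS = ½ · (1317/7 - 182) · 43 = 1849/14.
Change in consumer surplus = 1849/14 - 3249/14 = -100.

-100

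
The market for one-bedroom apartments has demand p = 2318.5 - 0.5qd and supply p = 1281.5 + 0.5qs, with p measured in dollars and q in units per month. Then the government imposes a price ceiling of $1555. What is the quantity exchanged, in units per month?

Rearranging demand gives qd = 4637 - 2p; rearranging supply gives qs = 2p - 2563. Setting quantity demanded equal to quantity supplied, 4637 - 2p = 2p - 2563, gives p* = 1800 and q* = 1037.
The ceiling of 1555 is below the equilibrium price 1800, so it binds.
At p = 1555: qd = 4637 - 2·1555 = 1527 and qs = 2·1555 - 2563 = 547.
The quantity actually transacted is the short side, supply: 547.

547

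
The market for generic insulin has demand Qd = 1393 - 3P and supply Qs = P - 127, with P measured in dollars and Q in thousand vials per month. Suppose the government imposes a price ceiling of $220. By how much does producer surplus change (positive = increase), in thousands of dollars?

-27680

Setting quantity demanded equal to quantity supplied, 1393 - 3P = P - 127, gives P* = 380 and Q* = 253.
Since 220 < 380, the ceiling is binding.
At P = 220: Qd = 1393 - 3·220 = 733 and Qs = 220 - 127 = 93.
Producer surplus without the control is ½ · (380 - 127) · 253 = 32004.5.
With the ceiling, producers sell 93 units at 220, so PS = ½ · (220 - 127) · 93 = 4324.5.
Change in producer surplus = 4324.5 - 32004.5 = -27680.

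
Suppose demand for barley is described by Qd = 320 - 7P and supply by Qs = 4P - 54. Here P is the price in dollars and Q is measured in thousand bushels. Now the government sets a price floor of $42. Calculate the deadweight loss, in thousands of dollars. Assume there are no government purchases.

616

Equilibrium: 320 - 7P = 4P - 54, so 374 = 11P and P* = 34, Q* = 82.
The floor of 42 is above the equilibrium price 34, so it binds.
At P = 42: Qd = 320 - 7·42 = 26 and Qs = 4·42 - 54 = 114.
Quantity traded falls to 26. At Q = 26 the demand price is (320 - 26)/7 = 42 and the supply price is (54 + 26)/4 = 20.
Deadweight loss = ½ · (42 - 20) · (82 - 26) = ½ · 22 · 56 = 616.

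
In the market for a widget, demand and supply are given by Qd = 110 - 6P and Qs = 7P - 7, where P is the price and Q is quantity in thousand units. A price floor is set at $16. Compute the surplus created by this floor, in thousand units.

91

In a free market, 110 - 6P = 7P - 7 gives the equilibrium P* = 9, Q* = 56.
The floor of 16 is above the equilibrium price 9, so it binds.
At P = 16: Qd = 110 - 6·16 = 14 and Qs = 7·16 - 7 = 105.
Surplus = Qs - Qd = 105 - 14 = 91.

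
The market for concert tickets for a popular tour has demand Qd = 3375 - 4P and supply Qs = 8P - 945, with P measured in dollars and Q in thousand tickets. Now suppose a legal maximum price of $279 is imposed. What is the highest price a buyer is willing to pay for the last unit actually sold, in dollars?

522

In a free market, 3375 - 4P = 8P - 945 gives the equilibrium P* = 360, Q* = 1935.
Because the ceiling (279) lies below the market-clearing price, it is binding.
At P = 279: Qd = 3375 - 4·279 = 2259 and Qs = 8·279 - 945 = 1287.
Only 1287 units reach the market. On the demand curve, the marginal buyer's willingness to pay at Q = 1287 is (3375 - 1287)/4 = 522.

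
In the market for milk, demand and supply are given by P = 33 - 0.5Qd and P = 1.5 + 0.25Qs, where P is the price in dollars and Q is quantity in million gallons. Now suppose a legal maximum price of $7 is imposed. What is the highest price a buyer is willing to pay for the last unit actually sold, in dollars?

Rearranging demand gives Qd = 66 - 2P; rearranging supply gives Qs = 4P - 6. Without the control the market clears where 66 - 2P = 4P - 6, i.e. P* = 12 and Q* = 42.
The ceiling of 7 is below the equilibrium price 12, so it binds.
At P = 7: Qd = 66 - 2·7 = 52 and Qs = 4·7 - 6 = 22.
Only 22 units reach the market. On the demand curve, the marginal buyer's willingness to pay at Q = 22 is (66 - 22)/2 = 22.

22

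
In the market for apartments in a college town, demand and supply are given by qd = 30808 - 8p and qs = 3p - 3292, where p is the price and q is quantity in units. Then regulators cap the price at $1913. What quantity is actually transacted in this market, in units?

2447

Setting quantity demanded equal to quantity supplied, 30808 - 8p = 3p - 3292, gives p* = 3100 and q* = 6008.
Since 1913 < 3100, the ceiling is binding.
At p = 1913: qd = 30808 - 8·1913 = 15504 and qs = 3·1913 - 3292 = 2447.
The quantity actually transacted is the short side, supply: 2447.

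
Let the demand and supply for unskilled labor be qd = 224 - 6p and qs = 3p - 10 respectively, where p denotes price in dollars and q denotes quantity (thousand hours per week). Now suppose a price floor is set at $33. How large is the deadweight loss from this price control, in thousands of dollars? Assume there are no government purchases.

Setting quantity demanded equal to quantity supplied, 224 - 6p = 3p - 10, gives p* = 26 and q* = 68.
Because the floor (33) lies above the market-clearing price, it is binding.
At p = 33: qd = 224 - 6·33 = 26 and qs = 3·33 - 10 = 89.
Quantity traded falls to 26. At q = 26 the demand price is (224 - 26)/6 = 33 and the supply price is (10 + 26)/3 = 12.
Deadweight loss = ½ · (33 - 12) · (68 - 26) = ½ · 21 · 42 = 441.

441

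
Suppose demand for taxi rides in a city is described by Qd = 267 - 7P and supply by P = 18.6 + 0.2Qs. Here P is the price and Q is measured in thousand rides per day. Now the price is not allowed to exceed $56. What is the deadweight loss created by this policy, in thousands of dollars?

Rearranging supply gives Qs = 5P - 93. In a free market, 267 - 7P = 5P - 93 gives the equilibrium P* = 30, Q* = 57.
Since 56 is above P* = 30, the ceiling does not bind and the free-market outcome prevails.
Since the control does not bind, no trades are prevented and deadweight loss is zero.

0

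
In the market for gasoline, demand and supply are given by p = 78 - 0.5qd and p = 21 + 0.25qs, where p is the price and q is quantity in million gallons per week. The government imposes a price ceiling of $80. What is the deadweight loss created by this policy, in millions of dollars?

0

Rearranging demand gives qd = 156 - 2p; rearranging supply gives qs = 4p - 84. Without the control the market clears where 156 - 2p = 4p - 84, i.e. p* = 40 and q* = 76.
The ceiling of 80 is above the equilibrium price 40, so it is not binding; the market clears at p* = 40, q* = 76.
Since the control does not bind, no trades are prevented and deadweight loss is zero.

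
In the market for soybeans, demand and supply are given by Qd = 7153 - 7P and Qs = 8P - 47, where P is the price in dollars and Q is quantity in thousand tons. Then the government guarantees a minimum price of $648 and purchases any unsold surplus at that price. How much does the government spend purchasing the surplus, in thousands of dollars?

Setting quantity demanded equal to quantity supplied, 7153 - 7P = 8P - 47, gives P* = 480 and Q* = 3793.
Because the floor (648) lies above the market-clearing price, it is binding.
At P = 648: Qd = 7153 - 7·648 = 2617 and Qs = 8·648 - 47 = 5137.
Surplus = Qs - Qd = 2520.
Government expenditure = surplus × support price = 2520 × 648 = 1632960.

1632960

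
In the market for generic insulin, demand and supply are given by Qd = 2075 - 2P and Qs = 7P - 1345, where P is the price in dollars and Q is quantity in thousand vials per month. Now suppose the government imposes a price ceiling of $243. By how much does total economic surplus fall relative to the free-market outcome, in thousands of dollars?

Equilibrium: 2075 - 2P = 7P - 1345, so 3420 = 9P and P* = 380, Q* = 1315.
The ceiling of 243 is below the equilibrium price 380, so it binds.
At P = 243: Qd = 2075 - 2·243 = 1589 and Qs = 7·243 - 1345 = 356.
Quantity traded falls to 356. At Q = 356 the demand price is (2075 - 356)/2 = 859.5 and the supply price is (1345 + 356)/7 = 243.
Deadweight loss = ½ · (859.5 - 243) · (1315 - 356) = ½ · 616.5 · 959 = 295611.75.

295611.75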